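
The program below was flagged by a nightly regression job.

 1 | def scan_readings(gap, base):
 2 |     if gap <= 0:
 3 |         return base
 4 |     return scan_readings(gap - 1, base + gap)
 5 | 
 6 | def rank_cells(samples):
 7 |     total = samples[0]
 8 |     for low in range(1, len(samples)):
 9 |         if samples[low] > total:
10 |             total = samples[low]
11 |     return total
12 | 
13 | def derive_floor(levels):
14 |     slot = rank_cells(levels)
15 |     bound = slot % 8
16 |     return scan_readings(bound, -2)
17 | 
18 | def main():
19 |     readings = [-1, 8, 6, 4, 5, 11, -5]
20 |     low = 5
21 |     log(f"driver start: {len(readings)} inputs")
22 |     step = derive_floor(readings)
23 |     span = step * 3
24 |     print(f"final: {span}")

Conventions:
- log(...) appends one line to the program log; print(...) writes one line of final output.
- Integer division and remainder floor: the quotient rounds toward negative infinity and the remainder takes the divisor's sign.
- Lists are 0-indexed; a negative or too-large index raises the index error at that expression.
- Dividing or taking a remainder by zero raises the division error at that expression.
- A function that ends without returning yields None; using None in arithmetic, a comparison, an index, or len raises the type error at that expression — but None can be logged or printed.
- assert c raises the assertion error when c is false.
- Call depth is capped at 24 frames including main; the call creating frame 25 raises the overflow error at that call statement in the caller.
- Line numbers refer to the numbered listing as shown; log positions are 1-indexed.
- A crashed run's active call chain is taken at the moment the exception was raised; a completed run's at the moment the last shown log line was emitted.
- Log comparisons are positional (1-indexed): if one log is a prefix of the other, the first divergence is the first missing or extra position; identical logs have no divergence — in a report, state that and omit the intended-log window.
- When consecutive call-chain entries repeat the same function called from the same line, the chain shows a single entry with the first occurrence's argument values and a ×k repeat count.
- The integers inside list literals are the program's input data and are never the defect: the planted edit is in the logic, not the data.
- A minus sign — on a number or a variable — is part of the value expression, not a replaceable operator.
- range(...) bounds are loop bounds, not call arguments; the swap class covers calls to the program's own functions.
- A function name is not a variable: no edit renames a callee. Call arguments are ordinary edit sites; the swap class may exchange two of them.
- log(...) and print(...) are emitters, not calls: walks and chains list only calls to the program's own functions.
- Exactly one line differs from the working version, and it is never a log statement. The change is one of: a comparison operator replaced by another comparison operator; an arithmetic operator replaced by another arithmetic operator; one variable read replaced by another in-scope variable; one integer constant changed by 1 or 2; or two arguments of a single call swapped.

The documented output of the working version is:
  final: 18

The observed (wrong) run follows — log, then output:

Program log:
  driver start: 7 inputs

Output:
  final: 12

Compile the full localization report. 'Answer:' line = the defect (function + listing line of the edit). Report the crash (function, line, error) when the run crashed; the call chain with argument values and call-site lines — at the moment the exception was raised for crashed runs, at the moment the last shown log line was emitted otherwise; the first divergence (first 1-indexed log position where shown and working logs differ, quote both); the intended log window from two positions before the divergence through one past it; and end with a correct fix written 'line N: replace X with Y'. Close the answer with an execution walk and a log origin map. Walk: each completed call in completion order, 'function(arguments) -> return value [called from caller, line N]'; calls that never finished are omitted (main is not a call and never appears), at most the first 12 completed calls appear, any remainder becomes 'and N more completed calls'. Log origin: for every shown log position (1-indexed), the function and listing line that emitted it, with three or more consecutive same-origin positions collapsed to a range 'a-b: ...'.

Answer: the defect is in derive_floor at line 16.
Key observation: No log line changed; the fault shows up purely in the output.
Call chain: main.
First divergence: none (the log streams are identical).
Execution walk:
  rank_cells([-1, 8, 6, 4, 5, 11, -5]) -> 11  [called from derive_floor, line 14]
  scan_readings(0, 4) -> 4  [called from scan_readings, line 4]
  scan_readings(1, 3) -> 4  [called from scan_readings, line 4]
  scan_readings(2, 1) -> 4  [called from scan_readings, line 4]
  scan_readings(3, -2) -> 4  [called from derive_floor, line 16]
  derive_floor([-1, 8, 6, 4, 5, 11, -5]) -> 4  [called from main, line 22]
Log origin:
  1: logged in main at line 21
A correct fix: line 16: replace `-2` with `0`.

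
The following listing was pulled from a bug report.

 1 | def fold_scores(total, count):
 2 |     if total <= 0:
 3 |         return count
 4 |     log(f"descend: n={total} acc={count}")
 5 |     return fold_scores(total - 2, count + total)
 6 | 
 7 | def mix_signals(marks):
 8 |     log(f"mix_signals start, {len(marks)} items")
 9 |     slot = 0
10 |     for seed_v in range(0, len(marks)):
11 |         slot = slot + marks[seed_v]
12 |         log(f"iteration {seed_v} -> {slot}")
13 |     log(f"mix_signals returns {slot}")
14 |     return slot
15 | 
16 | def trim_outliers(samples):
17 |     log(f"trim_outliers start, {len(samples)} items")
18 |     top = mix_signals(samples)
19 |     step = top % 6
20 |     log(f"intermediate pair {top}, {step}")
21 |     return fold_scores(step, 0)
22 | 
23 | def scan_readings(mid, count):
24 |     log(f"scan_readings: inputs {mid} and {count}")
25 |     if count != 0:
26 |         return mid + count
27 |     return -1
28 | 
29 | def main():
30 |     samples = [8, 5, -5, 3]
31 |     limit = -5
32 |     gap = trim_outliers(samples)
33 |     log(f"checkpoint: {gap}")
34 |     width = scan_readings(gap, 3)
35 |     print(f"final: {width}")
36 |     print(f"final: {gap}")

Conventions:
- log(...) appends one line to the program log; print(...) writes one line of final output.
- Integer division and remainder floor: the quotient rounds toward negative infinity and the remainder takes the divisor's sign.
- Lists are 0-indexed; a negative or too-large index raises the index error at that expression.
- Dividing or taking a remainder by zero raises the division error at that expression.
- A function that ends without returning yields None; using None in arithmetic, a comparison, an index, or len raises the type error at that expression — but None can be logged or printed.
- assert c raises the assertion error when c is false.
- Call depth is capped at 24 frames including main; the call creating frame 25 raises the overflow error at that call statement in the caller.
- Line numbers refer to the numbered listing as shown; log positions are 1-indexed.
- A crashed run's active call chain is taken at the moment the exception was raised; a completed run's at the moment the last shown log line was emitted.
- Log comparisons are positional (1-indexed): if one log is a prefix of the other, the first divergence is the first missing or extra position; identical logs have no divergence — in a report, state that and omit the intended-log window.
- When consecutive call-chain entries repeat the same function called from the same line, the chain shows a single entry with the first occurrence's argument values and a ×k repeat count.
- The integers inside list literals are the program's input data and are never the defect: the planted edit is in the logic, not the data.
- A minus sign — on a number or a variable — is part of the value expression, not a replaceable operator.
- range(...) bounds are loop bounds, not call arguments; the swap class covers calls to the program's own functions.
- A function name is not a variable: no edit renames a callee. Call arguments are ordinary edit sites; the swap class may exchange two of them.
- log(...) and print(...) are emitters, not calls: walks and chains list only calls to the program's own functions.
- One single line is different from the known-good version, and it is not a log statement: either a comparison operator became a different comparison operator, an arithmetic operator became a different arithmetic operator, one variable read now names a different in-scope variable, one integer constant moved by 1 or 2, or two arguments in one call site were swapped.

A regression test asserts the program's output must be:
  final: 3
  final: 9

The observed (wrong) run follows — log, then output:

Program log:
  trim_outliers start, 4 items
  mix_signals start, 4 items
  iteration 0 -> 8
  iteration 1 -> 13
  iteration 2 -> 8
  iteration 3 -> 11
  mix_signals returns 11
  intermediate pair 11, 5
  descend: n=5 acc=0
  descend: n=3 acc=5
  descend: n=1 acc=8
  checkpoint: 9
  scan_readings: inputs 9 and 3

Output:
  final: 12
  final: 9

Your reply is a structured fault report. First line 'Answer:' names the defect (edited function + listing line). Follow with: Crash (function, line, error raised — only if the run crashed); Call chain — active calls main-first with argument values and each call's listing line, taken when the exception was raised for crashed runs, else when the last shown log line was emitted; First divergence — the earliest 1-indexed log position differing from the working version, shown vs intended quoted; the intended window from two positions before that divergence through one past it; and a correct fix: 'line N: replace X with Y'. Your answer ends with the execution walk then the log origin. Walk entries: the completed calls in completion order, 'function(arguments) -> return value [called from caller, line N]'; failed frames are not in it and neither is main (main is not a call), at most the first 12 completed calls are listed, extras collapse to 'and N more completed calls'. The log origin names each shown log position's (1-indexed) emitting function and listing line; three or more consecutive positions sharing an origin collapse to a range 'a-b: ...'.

Answer: the defect is in scan_readings at line 26.
Key fact: No log line changed; the fault shows up purely in the output.
Call chain: main -> scan_readings(9, 3) (called at line 34).
First divergence: none — the logs agree in full.
Execution walk:
  mix_signals([8, 5, -5, 3]) -> 11  [called from trim_outliers, line 18]
  fold_scores(-1, 9) -> 9  [called from fold_scores, line 5]
  fold_scores(1, 8) -> 9  [called from fold_scores, line 5]
  fold_scores(3, 5) -> 9  [called from fold_scores, line 5]
  fold_scores(5, 0) -> 9  [called from trim_outliers, line 21]
  trim_outliers([8, 5, -5, 3]) -> 9  [called from main, line 32]
  scan_readings(9, 3) -> 12  [called from main, line 34]
Log origins:
  1: logged in trim_outliers at line 17
  2: logged in mix_signals at line 8
  3-6: logged in mix_signals at line 12
  7: logged in mix_signals at line 13
  8: logged in trim_outliers at line 20
  9-11: logged in fold_scores at line 4
  12: logged in main at line 33
  13: logged in scan_readings at line 24
A correct fix: line 26: replace `+` with `//`.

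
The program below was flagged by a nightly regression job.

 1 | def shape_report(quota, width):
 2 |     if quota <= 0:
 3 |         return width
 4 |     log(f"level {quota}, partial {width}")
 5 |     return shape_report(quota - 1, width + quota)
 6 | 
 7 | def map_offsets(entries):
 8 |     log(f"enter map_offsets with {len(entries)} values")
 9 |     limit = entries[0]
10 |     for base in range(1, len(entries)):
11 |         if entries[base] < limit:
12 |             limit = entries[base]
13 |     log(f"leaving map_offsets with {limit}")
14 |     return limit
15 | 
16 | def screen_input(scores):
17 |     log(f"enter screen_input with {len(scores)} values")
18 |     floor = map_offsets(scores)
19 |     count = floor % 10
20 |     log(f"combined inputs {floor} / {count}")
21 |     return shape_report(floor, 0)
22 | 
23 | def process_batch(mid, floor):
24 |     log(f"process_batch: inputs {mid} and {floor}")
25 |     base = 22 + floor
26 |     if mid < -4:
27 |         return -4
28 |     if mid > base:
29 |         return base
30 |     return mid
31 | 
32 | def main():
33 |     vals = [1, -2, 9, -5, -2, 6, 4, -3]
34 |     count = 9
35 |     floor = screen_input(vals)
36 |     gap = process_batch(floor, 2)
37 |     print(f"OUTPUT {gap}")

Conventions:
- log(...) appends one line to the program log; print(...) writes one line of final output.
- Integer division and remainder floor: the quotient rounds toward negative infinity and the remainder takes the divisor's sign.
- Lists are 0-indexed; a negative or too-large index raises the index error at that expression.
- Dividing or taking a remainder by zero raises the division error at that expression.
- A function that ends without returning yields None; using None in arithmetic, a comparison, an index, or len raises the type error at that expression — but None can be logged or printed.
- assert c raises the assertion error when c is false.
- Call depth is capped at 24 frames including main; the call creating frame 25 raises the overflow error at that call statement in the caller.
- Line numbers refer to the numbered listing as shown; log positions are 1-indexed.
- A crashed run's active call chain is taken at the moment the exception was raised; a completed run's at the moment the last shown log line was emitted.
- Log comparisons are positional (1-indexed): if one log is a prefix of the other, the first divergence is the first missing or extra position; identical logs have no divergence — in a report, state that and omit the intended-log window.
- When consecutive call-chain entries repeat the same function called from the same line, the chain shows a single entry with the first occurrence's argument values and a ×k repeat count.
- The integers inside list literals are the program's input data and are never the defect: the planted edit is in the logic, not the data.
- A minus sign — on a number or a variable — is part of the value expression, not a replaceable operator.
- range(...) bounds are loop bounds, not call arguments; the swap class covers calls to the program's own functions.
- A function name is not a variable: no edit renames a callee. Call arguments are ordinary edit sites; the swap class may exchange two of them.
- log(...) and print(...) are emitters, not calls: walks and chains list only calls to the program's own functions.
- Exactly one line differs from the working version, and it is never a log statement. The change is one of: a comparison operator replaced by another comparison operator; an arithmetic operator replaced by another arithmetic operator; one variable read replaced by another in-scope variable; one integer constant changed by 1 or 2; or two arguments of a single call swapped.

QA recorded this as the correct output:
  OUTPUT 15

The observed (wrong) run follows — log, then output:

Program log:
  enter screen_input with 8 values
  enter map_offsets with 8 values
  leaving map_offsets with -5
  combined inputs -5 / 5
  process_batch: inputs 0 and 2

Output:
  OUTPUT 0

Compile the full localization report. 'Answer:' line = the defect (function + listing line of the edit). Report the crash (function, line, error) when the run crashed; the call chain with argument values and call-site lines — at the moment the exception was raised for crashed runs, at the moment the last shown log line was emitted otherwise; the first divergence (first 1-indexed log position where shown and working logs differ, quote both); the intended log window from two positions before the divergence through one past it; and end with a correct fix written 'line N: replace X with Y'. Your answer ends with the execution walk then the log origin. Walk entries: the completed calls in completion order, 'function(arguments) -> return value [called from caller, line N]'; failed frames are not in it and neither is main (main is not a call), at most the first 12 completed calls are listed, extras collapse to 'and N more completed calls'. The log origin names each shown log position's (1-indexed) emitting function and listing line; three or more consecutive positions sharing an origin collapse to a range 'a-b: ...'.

Answer: the defect is in screen_input at line 21.
Core observation: Everything matches until log position 5, which reads 'process_batch: inputs 0 and 2' in place of 'level 5, partial 0'.
Call chain: main -> process_batch(0, 2) (called at line 36).
First divergence: at position 5 the run shows 'process_batch: inputs 0 and 2' where the working version logs 'level 5, partial 0'.
Intended log window:
  3: leaving map_offsets with -5
  4: combined inputs -5 / 5
  5: level 5, partial 0
  6: level 4, partial 5
Execution walk:
  map_offsets([1, -2, 9, -5, -2, 6, 4, -3]) -> -5  [called from screen_input, line 18]
  shape_report(-5, 0) -> 0  [called from screen_input, line 21]
  screen_input([1, -2, 9, -5, -2, 6, 4, -3]) -> 0  [called from main, line 35]
  process_batch(0, 2) -> 0  [called from main, line 36]
Origin of each log line:
  1 — screen_input, line 17
  2 — map_offsets, line 8
  3 — map_offsets, line 13
  4 — screen_input, line 20
  5 — process_batch, line 24
A correct fix: line 21: replace `floor` with `count`.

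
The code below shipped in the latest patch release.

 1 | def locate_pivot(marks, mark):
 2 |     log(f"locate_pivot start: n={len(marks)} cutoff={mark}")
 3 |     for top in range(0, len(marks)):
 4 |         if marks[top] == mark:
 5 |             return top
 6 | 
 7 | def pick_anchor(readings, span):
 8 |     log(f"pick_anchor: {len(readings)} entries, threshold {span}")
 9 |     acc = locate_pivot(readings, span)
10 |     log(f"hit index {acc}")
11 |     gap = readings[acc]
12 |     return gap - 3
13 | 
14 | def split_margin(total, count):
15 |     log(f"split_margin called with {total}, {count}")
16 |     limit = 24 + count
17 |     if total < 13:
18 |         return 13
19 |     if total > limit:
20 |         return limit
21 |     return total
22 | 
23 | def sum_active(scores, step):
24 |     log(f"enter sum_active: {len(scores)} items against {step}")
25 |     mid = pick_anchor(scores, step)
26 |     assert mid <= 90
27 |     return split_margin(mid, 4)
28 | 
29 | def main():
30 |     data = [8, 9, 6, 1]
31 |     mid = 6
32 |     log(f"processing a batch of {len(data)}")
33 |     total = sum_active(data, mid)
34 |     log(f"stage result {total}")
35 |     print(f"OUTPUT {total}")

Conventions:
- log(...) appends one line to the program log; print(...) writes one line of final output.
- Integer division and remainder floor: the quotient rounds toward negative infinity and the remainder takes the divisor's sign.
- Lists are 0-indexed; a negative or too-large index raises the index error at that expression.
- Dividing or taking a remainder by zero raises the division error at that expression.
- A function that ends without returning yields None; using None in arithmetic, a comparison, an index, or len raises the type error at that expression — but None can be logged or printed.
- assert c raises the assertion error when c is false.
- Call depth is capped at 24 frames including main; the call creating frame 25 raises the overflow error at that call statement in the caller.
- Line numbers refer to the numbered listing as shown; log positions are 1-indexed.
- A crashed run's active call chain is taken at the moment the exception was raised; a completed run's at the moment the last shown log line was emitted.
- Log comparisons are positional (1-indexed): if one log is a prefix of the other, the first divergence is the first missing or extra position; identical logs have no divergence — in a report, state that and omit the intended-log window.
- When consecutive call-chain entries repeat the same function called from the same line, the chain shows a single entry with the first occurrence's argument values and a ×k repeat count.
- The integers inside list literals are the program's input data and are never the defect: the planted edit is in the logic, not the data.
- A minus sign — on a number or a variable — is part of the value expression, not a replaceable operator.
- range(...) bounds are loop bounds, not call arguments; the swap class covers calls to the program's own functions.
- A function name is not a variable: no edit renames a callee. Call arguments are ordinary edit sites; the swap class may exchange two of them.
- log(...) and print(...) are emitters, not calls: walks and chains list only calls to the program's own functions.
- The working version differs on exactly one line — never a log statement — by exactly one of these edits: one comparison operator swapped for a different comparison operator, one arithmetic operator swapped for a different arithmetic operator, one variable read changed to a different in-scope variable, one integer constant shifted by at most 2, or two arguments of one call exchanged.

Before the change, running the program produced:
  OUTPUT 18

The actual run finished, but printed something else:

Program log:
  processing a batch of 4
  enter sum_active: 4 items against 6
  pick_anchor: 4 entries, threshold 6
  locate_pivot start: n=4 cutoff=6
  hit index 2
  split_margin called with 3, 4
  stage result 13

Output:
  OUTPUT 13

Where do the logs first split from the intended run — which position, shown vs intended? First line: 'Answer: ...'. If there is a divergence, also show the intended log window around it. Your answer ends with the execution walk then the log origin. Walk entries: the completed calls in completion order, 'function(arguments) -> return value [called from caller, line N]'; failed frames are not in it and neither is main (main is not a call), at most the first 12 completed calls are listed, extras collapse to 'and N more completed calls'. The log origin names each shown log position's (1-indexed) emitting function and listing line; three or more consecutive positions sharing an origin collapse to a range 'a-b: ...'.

Answer: at position 6 the run shows 'split_margin called with 3, 4' where the working version logs 'split_margin called with 18, 4'.
Intended log window:
  4: locate_pivot start: n=4 cutoff=6
  5: hit index 2
  6: split_margin called with 18, 4
  7: stage result 18
Execution walk:
  locate_pivot([8, 9, 6, 1], 6) -> 2  [called from pick_anchor, line 9]
  pick_anchor([8, 9, 6, 1], 6) -> 3  [called from sum_active, line 25]
  split_margin(3, 4) -> 13  [called from sum_active, line 27]
  sum_active([8, 9, 6, 1], 6) -> 13  [called from main, line 33]
Log origins:
  1: emitted by main (line 32)
  2: emitted by sum_active (line 24)
  3: emitted by pick_anchor (line 8)
  4: emitted by locate_pivot (line 2)
  5: emitted by pick_anchor (line 10)
  6: emitted by split_margin (line 15)
  7: emitted by main (line 34)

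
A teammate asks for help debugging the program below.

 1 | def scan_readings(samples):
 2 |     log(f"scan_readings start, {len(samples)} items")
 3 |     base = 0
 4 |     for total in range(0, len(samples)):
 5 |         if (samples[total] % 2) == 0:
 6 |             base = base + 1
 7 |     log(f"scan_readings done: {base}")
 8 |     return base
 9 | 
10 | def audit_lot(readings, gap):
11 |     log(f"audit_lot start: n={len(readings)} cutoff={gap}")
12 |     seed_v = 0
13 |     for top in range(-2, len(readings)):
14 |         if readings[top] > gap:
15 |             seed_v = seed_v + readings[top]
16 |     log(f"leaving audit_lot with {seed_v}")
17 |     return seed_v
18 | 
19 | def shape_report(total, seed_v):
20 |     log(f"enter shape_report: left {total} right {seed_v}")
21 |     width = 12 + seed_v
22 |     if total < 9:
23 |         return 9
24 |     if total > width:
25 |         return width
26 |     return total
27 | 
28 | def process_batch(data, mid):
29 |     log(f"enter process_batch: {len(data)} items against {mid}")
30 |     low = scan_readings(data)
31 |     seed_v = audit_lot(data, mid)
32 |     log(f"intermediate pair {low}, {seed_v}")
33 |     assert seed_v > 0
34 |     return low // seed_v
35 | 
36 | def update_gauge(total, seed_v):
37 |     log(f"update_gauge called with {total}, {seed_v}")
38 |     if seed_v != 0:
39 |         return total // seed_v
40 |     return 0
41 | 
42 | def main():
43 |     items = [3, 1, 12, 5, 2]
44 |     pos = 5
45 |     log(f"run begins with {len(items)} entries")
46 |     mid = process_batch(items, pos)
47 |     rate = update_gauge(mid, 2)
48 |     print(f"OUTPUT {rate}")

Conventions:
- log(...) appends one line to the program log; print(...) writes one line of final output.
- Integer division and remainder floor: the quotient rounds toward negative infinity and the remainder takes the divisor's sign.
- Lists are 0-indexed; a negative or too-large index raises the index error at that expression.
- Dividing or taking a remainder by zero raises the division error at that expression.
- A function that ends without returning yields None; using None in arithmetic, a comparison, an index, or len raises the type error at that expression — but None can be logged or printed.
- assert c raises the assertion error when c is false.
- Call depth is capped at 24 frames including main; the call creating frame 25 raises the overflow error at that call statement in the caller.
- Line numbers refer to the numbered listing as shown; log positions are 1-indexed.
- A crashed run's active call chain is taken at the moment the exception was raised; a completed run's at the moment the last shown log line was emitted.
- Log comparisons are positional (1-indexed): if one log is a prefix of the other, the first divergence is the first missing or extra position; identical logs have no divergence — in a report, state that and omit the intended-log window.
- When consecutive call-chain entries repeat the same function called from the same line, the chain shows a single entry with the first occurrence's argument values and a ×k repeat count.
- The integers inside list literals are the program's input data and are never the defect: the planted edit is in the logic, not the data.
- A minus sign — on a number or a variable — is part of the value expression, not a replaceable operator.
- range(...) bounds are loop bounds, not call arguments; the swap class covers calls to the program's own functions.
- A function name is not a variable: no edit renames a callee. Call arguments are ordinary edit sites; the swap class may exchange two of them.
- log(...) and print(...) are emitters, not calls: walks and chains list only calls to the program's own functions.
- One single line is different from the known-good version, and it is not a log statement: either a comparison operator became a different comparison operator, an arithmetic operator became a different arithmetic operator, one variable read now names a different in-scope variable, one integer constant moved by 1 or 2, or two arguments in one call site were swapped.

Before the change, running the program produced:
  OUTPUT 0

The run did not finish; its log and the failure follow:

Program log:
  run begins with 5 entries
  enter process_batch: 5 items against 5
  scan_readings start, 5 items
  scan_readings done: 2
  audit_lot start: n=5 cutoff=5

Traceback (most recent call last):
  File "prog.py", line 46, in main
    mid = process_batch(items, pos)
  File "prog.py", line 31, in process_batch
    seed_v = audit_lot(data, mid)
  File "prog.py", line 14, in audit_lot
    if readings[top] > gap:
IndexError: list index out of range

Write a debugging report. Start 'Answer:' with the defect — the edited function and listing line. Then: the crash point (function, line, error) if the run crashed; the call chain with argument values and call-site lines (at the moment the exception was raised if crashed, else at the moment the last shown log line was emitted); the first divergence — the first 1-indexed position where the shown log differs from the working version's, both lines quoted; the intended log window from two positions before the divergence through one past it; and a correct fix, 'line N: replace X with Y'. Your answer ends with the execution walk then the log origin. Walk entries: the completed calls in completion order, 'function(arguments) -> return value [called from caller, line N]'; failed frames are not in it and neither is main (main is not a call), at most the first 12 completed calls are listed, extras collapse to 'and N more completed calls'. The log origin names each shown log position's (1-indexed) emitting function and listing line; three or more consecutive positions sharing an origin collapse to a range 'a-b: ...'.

Answer: the defect is in audit_lot at line 13.
The tell: The faulty run's log stops after 5 lines; the working version's next line would be 'leaving audit_lot with 12'.
Crash: audit_lot, line 14, IndexError.
Call chain: main -> process_batch([3, 1, 12, 5, 2], 5) (called at line 46) -> audit_lot([3, 1, 12, 5, 2], 5) (called at line 31).
First divergence: position 6 — after 5 matching lines the faulty run goes silent; intended next line 'leaving audit_lot with 12'.
Intended log window:
  4: scan_readings done: 2
  5: audit_lot start: n=5 cutoff=5
  6: leaving audit_lot with 12
  7: intermediate pair 2, 12
Execution walk:
  scan_readings([3, 1, 12, 5, 2]) -> 2  [called from process_batch, line 30]
Origin of each log line:
  1: from main, line 45
  2: from process_batch, line 29
  3: from scan_readings, line 2
  4: from scan_readings, line 7
  5: from audit_lot, line 11
A correct fix: line 13: replace `-2` with `0`.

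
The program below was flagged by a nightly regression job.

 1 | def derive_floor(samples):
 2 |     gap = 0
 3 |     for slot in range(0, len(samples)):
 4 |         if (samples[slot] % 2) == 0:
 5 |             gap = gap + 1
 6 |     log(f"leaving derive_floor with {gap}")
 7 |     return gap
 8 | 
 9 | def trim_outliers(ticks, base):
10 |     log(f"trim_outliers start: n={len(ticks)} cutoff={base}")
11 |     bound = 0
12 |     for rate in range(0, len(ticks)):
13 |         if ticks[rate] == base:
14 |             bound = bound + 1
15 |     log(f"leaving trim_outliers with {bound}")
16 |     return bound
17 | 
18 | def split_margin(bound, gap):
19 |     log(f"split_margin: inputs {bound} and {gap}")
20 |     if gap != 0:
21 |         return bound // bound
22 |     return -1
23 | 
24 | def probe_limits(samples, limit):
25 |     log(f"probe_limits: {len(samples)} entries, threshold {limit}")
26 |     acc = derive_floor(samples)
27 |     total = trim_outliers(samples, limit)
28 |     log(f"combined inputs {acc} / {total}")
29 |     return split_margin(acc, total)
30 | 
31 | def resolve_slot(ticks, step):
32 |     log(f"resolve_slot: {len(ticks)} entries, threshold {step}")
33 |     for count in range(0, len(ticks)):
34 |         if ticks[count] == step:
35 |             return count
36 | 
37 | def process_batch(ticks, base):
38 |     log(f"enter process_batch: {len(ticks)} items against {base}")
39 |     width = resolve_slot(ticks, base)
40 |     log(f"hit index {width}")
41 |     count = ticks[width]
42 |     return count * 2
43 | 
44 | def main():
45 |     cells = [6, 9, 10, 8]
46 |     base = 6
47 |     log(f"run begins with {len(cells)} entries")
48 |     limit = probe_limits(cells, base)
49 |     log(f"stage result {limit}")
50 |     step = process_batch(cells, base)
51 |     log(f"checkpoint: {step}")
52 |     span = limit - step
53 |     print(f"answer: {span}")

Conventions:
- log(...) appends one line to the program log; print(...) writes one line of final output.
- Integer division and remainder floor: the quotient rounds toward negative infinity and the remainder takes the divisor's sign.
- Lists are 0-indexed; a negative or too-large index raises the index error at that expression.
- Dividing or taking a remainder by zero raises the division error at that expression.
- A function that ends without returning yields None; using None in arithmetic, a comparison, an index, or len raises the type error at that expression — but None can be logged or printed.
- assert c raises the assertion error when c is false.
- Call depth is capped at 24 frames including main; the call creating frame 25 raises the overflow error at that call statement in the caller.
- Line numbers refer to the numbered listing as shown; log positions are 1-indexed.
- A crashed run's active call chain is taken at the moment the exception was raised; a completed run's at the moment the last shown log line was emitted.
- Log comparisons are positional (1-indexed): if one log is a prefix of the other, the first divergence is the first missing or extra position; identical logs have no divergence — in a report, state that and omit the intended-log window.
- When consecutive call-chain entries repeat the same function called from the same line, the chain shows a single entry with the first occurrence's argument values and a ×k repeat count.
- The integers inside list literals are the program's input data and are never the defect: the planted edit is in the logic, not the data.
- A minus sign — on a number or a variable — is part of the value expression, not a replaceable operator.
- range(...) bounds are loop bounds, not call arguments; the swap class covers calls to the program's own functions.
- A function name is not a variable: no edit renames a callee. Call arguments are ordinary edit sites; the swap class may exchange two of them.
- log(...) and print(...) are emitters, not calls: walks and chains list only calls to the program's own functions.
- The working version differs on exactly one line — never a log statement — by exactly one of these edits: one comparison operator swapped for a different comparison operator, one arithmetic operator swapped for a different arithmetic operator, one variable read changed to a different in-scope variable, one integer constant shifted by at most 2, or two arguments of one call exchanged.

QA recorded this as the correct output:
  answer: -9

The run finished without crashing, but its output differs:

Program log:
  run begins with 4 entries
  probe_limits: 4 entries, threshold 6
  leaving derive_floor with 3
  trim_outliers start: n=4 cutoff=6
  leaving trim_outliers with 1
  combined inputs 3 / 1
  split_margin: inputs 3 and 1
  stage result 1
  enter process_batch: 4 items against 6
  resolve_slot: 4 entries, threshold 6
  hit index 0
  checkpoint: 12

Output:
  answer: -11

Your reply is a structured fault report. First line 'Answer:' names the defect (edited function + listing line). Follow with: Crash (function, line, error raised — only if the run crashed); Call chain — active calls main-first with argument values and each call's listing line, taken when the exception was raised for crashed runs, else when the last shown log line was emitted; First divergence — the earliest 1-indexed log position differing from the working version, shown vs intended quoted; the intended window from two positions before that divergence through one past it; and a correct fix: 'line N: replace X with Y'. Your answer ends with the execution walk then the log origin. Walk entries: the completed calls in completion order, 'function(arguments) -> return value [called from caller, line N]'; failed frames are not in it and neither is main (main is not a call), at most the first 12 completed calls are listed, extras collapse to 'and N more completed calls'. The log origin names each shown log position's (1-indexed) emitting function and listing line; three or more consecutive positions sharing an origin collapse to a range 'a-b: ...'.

Answer: the defect is in split_margin at line 21.
Key observation: At log position 8 the runs split — shown 'stage result 1', but the working version logs 'stage result 3'.
Call chain: main.
First divergence: position 8; shown 'stage result 1' vs intended 'stage result 3'.
Intended log window:
  6: combined inputs 3 / 1
  7: split_margin: inputs 3 and 1
  8: stage result 3
  9: enter process_batch: 4 items against 6
Execution walk:
  derive_floor([6, 9, 10, 8]) -> 3  [called from probe_limits, line 26]
  trim_outliers([6, 9, 10, 8], 6) -> 1  [called from probe_limits, line 27]
  split_margin(3, 1) -> 1  [called from probe_limits, line 29]
  probe_limits([6, 9, 10, 8], 6) -> 1  [called from main, line 48]
  resolve_slot([6, 9, 10, 8], 6) -> 0  [called from process_batch, line 39]
  process_batch([6, 9, 10, 8], 6) -> 12  [called from main, line 50]
Log line origins:
  1: logged in main at line 47
  2: logged in probe_limits at line 25
  3: logged in derive_floor at line 6
  4: logged in trim_outliers at line 10
  5: logged in trim_outliers at line 15
  6: logged in probe_limits at line 28
  7: logged in split_margin at line 19
  8: logged in main at line 49
  9: logged in process_batch at line 38
  10: logged in resolve_slot at line 32
  11: logged in process_batch at line 40
  12: logged in main at line 51
A correct fix: line 21: replace `bound // bound` with `bound // gap`.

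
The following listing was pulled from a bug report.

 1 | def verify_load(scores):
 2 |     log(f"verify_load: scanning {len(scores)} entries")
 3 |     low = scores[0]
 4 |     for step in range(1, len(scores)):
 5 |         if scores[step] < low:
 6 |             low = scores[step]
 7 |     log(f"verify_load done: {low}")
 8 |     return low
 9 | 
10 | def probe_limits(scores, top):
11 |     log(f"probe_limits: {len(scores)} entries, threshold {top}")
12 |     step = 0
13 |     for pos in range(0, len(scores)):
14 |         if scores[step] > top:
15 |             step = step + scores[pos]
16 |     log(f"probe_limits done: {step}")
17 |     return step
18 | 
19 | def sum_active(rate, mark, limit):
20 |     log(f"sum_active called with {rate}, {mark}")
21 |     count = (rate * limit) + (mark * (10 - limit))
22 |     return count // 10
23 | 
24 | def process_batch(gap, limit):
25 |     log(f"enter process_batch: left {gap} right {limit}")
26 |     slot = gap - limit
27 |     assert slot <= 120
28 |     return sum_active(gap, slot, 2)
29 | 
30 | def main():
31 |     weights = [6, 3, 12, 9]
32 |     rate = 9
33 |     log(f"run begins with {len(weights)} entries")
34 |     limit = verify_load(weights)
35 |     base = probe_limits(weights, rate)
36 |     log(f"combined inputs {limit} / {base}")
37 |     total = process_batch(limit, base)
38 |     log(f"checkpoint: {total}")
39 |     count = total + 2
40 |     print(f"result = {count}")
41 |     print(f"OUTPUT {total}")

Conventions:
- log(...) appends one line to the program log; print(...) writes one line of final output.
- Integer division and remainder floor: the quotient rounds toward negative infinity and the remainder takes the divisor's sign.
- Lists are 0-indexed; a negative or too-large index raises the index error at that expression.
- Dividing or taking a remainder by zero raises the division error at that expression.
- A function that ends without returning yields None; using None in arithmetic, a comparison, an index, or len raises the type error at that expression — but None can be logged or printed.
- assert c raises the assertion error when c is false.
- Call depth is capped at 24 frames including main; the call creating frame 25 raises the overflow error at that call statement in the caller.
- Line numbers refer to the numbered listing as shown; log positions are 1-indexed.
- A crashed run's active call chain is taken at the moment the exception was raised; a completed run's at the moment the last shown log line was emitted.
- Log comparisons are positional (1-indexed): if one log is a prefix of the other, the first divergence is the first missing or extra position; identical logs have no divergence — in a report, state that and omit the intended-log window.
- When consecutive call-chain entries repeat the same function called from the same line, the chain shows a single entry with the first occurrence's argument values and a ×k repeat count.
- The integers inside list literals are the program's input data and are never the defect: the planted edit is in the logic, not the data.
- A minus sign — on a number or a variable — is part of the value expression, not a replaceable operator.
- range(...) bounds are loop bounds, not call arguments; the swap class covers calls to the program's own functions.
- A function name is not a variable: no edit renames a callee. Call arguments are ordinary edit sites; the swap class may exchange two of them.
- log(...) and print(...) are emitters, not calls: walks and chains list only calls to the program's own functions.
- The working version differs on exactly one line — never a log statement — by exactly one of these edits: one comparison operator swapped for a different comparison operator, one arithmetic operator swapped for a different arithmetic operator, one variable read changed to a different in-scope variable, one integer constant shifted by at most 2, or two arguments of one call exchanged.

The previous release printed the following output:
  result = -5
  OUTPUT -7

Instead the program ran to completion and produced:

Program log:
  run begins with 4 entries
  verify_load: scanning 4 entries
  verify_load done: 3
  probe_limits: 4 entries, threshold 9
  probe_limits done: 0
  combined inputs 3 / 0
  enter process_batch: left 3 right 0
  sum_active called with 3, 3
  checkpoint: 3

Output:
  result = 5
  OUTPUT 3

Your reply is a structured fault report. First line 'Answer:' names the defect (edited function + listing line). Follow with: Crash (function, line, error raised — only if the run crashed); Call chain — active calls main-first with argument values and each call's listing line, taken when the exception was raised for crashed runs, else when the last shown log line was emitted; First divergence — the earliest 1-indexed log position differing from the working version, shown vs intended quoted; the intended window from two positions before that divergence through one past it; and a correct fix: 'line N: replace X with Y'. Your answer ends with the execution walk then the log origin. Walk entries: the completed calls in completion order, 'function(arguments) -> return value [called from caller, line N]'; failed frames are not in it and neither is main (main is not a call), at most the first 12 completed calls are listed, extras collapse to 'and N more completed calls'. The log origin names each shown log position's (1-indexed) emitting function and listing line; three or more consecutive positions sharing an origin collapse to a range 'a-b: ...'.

Answer: the defect is in probe_limits at line 14.
Core observation: At log position 5 the runs split — shown 'probe_limits done: 0', but the working version logs 'probe_limits done: 12'.
Call chain: main.
First divergence: position 5; shown 'probe_limits done: 0' vs intended 'probe_limits done: 12'.
Intended log window:
  3: verify_load done: 3
  4: probe_limits: 4 entries, threshold 9
  5: probe_limits done: 12
  6: combined inputs 3 / 12
Execution walk:
  verify_load([6, 3, 12, 9]) -> 3  [called from main, line 34]
  probe_limits([6, 3, 12, 9], 9) -> 0  [called from main, line 35]
  sum_active(3, 3, 2) -> 3  [called from process_batch, line 28]
  process_batch(3, 0) -> 3  [called from main, line 37]
Log origin:
  1: logged in main at line 33
  2: logged in verify_load at line 2
  3: logged in verify_load at line 7
  4: logged in probe_limits at line 11
  5: logged in probe_limits at line 16
  6: logged in main at line 36
  7: logged in process_batch at line 25
  8: logged in sum_active at line 20
  9: logged in main at line 38
A correct fix: line 14: replace `step` with `pos`.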